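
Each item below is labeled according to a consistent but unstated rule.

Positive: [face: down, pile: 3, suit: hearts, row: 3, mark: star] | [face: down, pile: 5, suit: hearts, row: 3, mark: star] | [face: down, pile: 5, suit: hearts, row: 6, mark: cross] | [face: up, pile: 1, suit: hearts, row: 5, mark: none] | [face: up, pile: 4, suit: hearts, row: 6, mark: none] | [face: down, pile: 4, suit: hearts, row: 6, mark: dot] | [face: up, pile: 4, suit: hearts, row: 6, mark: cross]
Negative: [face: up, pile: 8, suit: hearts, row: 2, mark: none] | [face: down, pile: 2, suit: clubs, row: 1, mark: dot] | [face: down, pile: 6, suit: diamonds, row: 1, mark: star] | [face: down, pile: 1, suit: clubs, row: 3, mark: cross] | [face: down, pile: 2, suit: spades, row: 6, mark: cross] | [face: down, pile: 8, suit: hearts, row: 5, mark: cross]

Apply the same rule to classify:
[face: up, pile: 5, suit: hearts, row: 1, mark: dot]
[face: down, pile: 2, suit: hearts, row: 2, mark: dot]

The distinguishing property — suit is hearts AND pile ≤ 5 — holds for all the 'Positive' cases and none of the 'Negative' cases.

Positive, Positive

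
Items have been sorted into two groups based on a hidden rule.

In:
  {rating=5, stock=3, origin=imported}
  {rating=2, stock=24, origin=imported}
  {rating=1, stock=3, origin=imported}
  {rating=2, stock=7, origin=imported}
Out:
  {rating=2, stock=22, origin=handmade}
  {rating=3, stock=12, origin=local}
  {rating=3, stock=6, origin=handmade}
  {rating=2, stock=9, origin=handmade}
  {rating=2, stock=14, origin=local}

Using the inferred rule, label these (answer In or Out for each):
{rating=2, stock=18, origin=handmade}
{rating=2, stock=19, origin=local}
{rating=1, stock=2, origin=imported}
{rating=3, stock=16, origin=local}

Out, Out, In, Out

The distinguishing property — origin is imported — holds for all the 'In' cases and none of the 'Out' cases.
{rating=2, stock=18, origin=handmade}: Out (origin is handmade).
{rating=2, stock=19, origin=local}: Out (origin is local).
{rating=1, stock=2, origin=imported}: In (origin is imported).
{rating=3, stock=16, origin=local}: Out (origin is local).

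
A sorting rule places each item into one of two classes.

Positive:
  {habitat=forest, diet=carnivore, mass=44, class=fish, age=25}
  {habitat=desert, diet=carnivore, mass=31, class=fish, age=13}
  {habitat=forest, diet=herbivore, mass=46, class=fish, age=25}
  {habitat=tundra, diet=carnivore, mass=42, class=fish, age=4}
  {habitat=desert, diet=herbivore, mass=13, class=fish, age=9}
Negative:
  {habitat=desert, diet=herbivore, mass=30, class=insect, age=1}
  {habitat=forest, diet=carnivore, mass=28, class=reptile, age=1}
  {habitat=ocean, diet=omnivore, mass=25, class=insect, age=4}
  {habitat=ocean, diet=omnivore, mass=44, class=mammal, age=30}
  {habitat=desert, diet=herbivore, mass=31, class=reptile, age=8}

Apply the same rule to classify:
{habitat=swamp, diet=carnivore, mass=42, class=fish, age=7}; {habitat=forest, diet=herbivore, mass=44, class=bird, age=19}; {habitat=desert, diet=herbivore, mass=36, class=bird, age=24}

Looking at the examples, the only property every 'Positive' case has and every 'Negative' case lacks is: class is fish.
{habitat=swamp, diet=carnivore, mass=42, class=fish, age=7}: Positive (class is fish). {habitat=forest, diet=herbivore, mass=44, class=bird, age=19}: Negative (class is bird). {habitat=desert, diet=herbivore, mass=36, class=bird, age=24}: Negative (class is bird).

Positive, Negative, Negative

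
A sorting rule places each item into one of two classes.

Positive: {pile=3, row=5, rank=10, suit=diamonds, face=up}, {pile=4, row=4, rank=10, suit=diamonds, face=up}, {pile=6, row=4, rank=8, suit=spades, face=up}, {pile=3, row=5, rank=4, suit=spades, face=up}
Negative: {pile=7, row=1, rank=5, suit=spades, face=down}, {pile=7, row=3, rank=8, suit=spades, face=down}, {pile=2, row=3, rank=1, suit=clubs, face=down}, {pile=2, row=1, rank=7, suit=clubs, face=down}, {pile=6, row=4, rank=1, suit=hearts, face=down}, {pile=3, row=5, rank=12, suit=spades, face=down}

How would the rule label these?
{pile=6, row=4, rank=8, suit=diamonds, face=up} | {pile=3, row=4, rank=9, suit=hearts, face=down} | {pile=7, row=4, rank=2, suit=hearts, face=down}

The classifier is using: face is up.

Positive, Negative, Negative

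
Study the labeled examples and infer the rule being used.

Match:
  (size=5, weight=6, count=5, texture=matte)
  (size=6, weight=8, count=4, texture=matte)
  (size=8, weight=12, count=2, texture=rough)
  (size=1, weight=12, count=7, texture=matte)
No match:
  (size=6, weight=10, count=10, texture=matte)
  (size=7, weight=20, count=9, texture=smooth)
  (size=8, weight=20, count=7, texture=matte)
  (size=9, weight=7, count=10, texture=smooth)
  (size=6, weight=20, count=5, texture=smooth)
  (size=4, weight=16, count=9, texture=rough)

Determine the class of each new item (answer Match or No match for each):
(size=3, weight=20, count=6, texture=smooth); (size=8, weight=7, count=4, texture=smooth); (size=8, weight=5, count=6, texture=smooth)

No match, Match, Match

The common property of the 'Match' items is: count ≤ 7 AND weight ≤ 12. No 'No match' item has it.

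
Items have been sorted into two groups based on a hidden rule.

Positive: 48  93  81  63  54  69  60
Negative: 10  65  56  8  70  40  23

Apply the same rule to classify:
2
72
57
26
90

Negative, Positive, Positive, Negative, Positive

Every 'Positive' example satisfies: multiple of 3. None of the 'Negative' examples do.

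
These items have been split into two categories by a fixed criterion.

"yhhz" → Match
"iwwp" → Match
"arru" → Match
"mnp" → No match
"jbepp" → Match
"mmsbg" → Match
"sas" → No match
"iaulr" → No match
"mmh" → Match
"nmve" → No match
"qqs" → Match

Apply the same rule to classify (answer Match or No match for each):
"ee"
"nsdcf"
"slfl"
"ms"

Rule: has a double letter. This holds for each 'Match' example and fails for each 'No match' one.
"ee": Match ('ee' doubled).
"nsdcf": No match (no doubled letter).
"slfl": No match (no doubled letter).
"ms": No match (no doubled letter).

Match, No match, No match, No match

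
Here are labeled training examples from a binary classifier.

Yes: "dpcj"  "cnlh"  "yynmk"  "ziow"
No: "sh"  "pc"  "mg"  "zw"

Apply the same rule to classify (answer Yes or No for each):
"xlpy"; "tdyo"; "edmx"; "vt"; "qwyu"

'Yes' ⟺ length ≥ 4.

Yes, Yes, Yes, No, Yes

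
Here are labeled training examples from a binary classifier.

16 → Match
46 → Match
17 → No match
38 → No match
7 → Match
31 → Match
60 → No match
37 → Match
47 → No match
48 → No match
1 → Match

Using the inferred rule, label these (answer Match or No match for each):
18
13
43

'Match' ⟺ ≡ 1 (mod 3).

No match, Match, Match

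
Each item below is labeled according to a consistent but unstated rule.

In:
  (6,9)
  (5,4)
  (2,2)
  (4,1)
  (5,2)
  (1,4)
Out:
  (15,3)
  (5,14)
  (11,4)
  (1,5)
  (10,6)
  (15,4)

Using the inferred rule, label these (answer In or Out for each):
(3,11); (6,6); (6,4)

One predicate separates the groups cleanly: |first − second| ≤ 3.
(3,11) — |3−11| = 8, hence Out. (6,6) — |6−6| = 0, hence In. (6,4) — |6−4| = 2, hence In.

Out, In, In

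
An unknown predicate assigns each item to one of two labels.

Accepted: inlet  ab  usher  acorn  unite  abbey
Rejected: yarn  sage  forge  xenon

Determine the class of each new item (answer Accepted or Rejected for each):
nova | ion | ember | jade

Looking at the examples, the only property every 'Accepted' case has and every 'Rejected' case lacks is: starts with a vowel.

Rejected, Accepted, Accepted, Rejected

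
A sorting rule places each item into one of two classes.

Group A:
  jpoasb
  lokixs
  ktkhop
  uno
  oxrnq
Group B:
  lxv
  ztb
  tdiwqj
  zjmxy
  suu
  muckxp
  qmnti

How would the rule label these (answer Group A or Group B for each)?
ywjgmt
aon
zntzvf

Comparing the two groups points to one rule — contains 'o'.
ywjgmt: no 'o', doesn't qualify → Group B.
aon: has 'o', passes → Group A.
zntzvf: no 'o', doesn't qualify → Group B.

Group B, Group A, Group B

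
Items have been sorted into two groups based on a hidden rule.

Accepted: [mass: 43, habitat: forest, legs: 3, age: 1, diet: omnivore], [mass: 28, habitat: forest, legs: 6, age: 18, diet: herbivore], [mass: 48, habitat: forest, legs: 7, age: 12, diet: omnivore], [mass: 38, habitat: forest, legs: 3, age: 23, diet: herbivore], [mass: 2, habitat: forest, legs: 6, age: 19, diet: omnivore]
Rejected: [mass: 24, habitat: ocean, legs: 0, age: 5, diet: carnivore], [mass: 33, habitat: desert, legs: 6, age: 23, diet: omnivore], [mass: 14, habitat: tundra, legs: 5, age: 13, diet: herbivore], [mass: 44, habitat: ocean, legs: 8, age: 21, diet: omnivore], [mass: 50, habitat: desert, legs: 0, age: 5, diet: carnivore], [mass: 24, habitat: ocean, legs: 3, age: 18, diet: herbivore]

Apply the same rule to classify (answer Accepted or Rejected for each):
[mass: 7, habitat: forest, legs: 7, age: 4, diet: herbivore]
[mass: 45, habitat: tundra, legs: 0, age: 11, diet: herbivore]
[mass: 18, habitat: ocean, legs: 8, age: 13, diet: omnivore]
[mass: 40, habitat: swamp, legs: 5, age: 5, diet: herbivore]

Accepted, Rejected, Rejected, Rejected

A rule that fits every label: habitat is forest — true of each 'Accepted' example, false of each 'Rejected' one.
[mass: 7, habitat: forest, legs: 7, age: 4, diet: herbivore]: Accepted (habitat is forest). [mass: 45, habitat: tundra, legs: 0, age: 11, diet: herbivore]: Rejected (habitat is tundra). [mass: 18, habitat: ocean, legs: 8, age: 13, diet: omnivore]: Rejected (habitat is ocean). [mass: 40, habitat: swamp, legs: 5, age: 5, diet: herbivore]: Rejected (habitat is swamp).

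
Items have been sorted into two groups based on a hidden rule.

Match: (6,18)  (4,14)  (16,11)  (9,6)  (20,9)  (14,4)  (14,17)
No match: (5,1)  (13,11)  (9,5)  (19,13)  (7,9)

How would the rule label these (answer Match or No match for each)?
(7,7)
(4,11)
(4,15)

No match, Match, Match

Comparing the two groups points to one rule — product is even.
(7,7): No match (7·7 = 49). (4,11): Match (4·11 = 44). (4,15): Match (4·15 = 60).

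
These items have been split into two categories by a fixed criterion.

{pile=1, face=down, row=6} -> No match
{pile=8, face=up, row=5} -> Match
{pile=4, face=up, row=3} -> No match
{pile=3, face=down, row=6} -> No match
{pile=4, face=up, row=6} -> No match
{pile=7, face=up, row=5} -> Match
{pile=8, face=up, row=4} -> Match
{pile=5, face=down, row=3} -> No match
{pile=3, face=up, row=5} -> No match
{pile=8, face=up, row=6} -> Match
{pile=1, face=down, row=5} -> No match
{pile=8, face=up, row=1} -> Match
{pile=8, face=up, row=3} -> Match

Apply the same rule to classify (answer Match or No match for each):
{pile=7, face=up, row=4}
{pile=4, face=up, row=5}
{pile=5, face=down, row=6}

Every 'Match' example satisfies: pile ≥ 7. None of the 'No match' examples do.

Match, No match, No match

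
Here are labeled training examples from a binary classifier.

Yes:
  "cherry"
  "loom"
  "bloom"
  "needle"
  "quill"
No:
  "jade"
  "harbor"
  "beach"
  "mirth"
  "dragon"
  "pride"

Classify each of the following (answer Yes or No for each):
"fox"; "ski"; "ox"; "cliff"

No, No, No, Yes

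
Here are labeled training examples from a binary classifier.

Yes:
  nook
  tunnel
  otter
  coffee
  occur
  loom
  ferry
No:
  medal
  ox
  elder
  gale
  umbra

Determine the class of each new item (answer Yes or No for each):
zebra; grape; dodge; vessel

No, No, No, Yes

Looking at the examples, the only property every 'Yes' case has and every 'No' case lacks is: has a double letter.
zebra: No (no doubled letter). grape: No (no doubled letter). dodge: No (no doubled letter). vessel: Yes ('ss' doubled).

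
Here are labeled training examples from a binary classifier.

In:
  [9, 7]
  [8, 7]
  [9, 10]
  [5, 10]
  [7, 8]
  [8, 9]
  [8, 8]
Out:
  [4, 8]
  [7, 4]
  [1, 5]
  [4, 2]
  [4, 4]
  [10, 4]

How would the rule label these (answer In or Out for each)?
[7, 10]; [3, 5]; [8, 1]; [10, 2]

In, Out, Out, Out

Rule: sum ≥ 15. This holds for each 'In' example and fails for each 'Out' one.
[7, 10]: 7+10 = 17 — fits, so In. [3, 5]: 3+5 = 8 — lacks this property, so Out. [8, 1]: 8+1 = 9 — lacks this property, so Out. [10, 2]: 10+2 = 12 — lacks this property, so Out.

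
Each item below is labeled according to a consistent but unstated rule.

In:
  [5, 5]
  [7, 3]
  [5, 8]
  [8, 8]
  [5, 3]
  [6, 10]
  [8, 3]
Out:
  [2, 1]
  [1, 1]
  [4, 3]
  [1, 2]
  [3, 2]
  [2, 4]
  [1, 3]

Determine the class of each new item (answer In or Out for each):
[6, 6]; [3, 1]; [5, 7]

In, Out, In

The simplest hypothesis consistent with all the labels is: sum ≥ 8.
[6, 6] — 6+6 = 12, hence In. [3, 1] — 3+1 = 4, hence Out. [5, 7] — 5+7 = 12, hence In.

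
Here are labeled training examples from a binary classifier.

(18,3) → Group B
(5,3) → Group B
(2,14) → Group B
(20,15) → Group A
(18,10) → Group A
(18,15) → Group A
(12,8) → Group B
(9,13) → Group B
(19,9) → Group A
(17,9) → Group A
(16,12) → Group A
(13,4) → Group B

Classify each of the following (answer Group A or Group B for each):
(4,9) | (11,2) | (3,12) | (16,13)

A rule that fits every label: sum ≥ 26 — true of each 'Group A' example, false of each 'Group B' one.
(4,9): Group B (4+9 = 13). (11,2): Group B (11+2 = 13). (3,12): Group B (3+12 = 15). (16,13): Group A (16+13 = 29).

Group B, Group B, Group B, Group A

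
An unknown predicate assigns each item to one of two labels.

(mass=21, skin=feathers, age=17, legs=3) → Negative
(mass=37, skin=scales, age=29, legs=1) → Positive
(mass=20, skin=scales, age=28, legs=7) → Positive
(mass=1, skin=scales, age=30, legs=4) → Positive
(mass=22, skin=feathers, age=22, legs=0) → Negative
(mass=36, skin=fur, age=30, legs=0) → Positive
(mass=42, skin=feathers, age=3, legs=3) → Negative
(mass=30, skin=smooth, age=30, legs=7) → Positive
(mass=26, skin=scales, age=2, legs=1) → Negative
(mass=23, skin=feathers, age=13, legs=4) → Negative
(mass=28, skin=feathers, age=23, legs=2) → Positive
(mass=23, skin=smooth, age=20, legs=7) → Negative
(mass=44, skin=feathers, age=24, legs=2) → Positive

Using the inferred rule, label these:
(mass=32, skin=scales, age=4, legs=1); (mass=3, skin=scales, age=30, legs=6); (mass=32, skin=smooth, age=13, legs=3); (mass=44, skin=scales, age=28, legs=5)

Negative, Positive, Negative, Positive

Rule: age ≥ 23. This holds for each 'Positive' example and fails for each 'Negative' one.
(mass=32, skin=scales, age=4, legs=1) — age = 4, hence Negative.
(mass=3, skin=scales, age=30, legs=6) — age = 30, hence Positive.
(mass=32, skin=smooth, age=13, legs=3) — age = 13, hence Negative.
(mass=44, skin=scales, age=28, legs=5) — age = 28, hence Positive.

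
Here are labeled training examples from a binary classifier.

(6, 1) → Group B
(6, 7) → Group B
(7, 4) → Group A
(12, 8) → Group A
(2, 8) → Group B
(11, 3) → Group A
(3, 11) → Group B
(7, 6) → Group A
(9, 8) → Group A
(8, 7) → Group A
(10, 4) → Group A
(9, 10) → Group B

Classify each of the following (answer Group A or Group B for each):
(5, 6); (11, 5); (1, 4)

All 'Group A' examples share one property — first > second AND sum ≥ 10 — and every 'Group B' example lacks it.
(5, 6) → 5 < 6, 5+6 = 11 → Group B.
(11, 5) → 11 > 5, 11+5 = 16 → Group A.
(1, 4) → 1 < 4, 1+4 = 5 → Group B.

Group B, Group A, Group B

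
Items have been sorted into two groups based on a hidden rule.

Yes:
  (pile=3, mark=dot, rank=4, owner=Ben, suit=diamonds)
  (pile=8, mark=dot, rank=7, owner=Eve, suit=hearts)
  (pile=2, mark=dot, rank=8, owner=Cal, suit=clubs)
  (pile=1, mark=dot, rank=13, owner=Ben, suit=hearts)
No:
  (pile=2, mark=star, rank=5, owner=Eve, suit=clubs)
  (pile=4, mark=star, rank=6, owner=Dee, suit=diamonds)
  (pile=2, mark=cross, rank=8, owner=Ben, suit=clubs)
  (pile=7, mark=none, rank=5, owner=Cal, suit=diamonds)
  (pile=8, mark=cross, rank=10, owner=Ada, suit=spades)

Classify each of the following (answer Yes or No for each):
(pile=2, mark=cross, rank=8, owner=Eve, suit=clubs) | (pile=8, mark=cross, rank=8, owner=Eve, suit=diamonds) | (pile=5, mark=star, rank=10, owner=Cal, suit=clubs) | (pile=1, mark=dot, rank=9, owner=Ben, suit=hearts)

No, No, No, Yes

Every 'Yes' example satisfies: mark is dot. None of the 'No' examples do.
(pile=2, mark=cross, rank=8, owner=Eve, suit=clubs) — mark is cross, hence No. (pile=8, mark=cross, rank=8, owner=Eve, suit=diamonds) — mark is cross, hence No. (pile=5, mark=star, rank=10, owner=Cal, suit=clubs) — mark is star, hence No. (pile=1, mark=dot, rank=9, owner=Ben, suit=hearts) — mark is dot, hence Yes.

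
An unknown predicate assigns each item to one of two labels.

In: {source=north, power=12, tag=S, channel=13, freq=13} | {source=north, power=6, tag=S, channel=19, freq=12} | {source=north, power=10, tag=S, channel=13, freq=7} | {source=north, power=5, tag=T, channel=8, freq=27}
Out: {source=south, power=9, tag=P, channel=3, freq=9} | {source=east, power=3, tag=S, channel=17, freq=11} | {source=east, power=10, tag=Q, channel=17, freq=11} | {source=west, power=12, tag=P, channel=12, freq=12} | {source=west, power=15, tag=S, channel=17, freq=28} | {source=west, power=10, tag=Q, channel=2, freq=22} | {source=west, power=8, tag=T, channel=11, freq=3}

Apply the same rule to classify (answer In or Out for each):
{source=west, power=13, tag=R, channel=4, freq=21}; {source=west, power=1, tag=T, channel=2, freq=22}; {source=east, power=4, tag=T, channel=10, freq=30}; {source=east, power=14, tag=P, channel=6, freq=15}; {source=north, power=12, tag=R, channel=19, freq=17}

The classifier is using: source is north.
{source=west, power=13, tag=R, channel=4, freq=21}: source is west — doesn't match, so Out. {source=west, power=1, tag=T, channel=2, freq=22}: source is west — doesn't match, so Out. {source=east, power=4, tag=T, channel=10, freq=30}: source is east — doesn't match, so Out. {source=east, power=14, tag=P, channel=6, freq=15}: source is east — doesn't match, so Out. {source=north, power=12, tag=R, channel=19, freq=17}: source is north — checks out, so In.

Out, Out, Out, Out, In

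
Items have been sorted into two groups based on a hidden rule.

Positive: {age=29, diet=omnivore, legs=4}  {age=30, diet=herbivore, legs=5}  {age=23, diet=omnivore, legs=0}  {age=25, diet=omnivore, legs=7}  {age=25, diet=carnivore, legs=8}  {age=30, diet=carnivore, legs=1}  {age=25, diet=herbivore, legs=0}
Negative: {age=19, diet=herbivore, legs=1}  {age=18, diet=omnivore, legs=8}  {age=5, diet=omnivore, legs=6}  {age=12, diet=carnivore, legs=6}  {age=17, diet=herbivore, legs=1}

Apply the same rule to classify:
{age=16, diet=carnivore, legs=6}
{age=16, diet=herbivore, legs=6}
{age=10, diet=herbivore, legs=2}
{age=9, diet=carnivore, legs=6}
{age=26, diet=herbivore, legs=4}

Negative, Negative, Negative, Negative, Positive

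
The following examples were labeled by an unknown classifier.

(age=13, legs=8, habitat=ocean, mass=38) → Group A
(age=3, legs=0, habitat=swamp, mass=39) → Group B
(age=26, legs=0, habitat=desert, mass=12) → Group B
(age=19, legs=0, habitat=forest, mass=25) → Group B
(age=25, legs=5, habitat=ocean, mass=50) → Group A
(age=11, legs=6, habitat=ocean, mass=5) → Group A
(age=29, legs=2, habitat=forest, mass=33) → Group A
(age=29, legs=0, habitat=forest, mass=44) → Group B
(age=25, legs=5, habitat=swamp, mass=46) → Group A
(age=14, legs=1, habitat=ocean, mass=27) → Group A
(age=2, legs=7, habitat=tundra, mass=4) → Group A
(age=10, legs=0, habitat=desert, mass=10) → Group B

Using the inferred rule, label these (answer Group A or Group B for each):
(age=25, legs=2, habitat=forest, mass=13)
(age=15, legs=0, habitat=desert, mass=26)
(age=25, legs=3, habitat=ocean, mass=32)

Group A, Group B, Group A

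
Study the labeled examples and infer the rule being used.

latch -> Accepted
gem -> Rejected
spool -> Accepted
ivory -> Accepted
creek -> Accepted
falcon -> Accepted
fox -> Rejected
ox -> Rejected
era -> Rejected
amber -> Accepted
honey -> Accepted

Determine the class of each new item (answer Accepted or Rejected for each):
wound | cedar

Accepted, Accepted

'Accepted' ⟺ length ≥ 5.
wound: Accepted (length 5). cedar: Accepted (length 5).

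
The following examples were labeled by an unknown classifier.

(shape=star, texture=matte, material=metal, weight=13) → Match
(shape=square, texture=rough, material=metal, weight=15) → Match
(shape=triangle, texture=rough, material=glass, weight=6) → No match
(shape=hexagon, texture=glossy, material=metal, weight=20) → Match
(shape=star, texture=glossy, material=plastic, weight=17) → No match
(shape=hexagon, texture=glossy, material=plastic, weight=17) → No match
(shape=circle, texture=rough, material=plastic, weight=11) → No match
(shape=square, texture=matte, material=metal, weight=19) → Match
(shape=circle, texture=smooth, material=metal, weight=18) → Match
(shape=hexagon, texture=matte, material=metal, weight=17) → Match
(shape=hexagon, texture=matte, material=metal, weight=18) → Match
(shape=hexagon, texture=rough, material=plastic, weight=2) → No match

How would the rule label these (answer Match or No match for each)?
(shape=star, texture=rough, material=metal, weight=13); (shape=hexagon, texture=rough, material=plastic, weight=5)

All 'Match' examples share one property — material is metal — and every 'No match' example lacks it.

Match, No match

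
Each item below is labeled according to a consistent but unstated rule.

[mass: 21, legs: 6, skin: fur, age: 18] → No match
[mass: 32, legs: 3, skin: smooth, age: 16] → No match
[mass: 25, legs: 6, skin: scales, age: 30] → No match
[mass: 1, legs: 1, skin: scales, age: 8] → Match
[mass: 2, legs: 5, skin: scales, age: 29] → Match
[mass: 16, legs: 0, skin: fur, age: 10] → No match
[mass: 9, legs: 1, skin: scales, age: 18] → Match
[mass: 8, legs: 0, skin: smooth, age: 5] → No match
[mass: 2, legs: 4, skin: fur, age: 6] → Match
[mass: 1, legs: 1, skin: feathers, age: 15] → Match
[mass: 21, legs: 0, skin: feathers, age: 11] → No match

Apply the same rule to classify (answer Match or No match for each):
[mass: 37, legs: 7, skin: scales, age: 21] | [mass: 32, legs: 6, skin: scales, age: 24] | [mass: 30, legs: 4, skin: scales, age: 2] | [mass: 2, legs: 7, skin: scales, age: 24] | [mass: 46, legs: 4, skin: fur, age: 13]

The distinguishing property — mass ≤ 9 AND age ≥ 6 — holds for all the 'Match' cases and none of the 'No match' cases.

No match, No match, No match, Match, No match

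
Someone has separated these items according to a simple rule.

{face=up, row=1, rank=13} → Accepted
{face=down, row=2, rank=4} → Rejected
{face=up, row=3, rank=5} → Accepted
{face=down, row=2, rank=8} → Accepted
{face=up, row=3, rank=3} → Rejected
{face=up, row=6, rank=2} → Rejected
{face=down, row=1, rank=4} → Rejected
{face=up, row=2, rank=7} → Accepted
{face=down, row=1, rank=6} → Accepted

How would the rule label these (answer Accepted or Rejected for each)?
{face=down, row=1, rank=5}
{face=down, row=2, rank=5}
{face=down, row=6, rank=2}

'Accepted' ⟺ rank ≥ 5.
{face=down, row=1, rank=5}: rank = 5, satisfies this → Accepted. {face=down, row=2, rank=5}: rank = 5, satisfies this → Accepted. {face=down, row=6, rank=2}: rank = 2, doesn't match → Rejected.

Accepted, Accepted, Rejected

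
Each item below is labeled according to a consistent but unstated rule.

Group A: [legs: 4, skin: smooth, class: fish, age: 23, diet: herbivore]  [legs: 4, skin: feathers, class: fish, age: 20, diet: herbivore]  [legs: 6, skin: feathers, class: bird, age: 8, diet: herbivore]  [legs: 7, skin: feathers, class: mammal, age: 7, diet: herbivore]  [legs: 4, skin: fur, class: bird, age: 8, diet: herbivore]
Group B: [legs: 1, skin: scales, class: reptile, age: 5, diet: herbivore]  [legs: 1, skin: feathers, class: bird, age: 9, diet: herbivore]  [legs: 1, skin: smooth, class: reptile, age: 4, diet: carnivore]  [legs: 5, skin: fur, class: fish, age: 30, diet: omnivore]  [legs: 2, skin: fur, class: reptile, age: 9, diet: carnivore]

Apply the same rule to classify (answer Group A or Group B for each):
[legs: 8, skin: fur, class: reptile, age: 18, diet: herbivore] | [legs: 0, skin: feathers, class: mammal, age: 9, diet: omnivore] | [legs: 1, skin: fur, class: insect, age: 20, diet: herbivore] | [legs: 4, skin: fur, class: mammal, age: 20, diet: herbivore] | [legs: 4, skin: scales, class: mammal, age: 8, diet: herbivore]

Group A, Group B, Group B, Group A, Group A

The distinguishing property — diet is herbivore AND legs ≥ 2 — holds for all the 'Group A' cases and none of the 'Group B' cases.
Group A: [legs: 8, skin: fur, class: reptile, age: 18, diet: herbivore], since diet is herbivore, legs = 8. Group B: [legs: 0, skin: feathers, class: mammal, age: 9, diet: omnivore], since diet is omnivore, legs = 0. Group B: [legs: 1, skin: fur, class: insect, age: 20, diet: herbivore], since diet is herbivore, legs = 1. Group A: [legs: 4, skin: fur, class: mammal, age: 20, diet: herbivore], since diet is herbivore, legs = 4. Group A: [legs: 4, skin: scales, class: mammal, age: 8, diet: herbivore], since diet is herbivore, legs = 4.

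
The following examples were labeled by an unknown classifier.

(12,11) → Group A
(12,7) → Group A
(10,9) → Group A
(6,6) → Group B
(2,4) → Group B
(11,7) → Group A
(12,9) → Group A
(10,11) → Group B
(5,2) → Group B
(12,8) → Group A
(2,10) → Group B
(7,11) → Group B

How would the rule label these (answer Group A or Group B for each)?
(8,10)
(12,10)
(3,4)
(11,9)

The simplest hypothesis consistent with all the labels is: first > second AND sum ≥ 12.
Group B: (8,10), since 8 < 10, 8+10 = 18. Group A: (12,10), since 12 > 10, 12+10 = 22. Group B: (3,4), since 3 < 4, 3+4 = 7. Group A: (11,9), since 11 > 9, 11+9 = 20.

Group B, Group A, Group B, Group A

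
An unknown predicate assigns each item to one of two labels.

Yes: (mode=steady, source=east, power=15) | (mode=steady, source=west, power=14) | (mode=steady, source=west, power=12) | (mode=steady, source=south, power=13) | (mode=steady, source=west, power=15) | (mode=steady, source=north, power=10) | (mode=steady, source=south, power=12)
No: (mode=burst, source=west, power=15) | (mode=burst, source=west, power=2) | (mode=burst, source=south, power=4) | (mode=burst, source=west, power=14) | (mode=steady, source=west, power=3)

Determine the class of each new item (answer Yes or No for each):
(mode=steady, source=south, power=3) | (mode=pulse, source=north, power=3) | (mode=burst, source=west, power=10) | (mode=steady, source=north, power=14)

The rule appears to be: mode is steady AND power ≥ 4.
(mode=steady, source=south, power=3): mode is steady, power = 3 — does not pass, so No.
(mode=pulse, source=north, power=3): mode is pulse, power = 3 — does not pass, so No.
(mode=burst, source=west, power=10): mode is burst, power = 10 — does not pass, so No.
(mode=steady, source=north, power=14): mode is steady, power = 14 — has this property, so Yes.

No, No, No, Yes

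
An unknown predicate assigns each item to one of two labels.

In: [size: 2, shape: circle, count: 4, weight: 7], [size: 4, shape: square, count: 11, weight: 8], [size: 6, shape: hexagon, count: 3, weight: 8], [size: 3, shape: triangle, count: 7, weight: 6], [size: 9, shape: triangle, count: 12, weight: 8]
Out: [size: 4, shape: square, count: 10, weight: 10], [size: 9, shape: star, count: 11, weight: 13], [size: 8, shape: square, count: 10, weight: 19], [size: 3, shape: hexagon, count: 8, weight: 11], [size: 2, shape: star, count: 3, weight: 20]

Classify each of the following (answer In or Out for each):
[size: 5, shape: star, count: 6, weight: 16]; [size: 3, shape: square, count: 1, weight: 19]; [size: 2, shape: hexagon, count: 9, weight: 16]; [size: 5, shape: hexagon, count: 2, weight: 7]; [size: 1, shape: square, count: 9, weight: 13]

The simplest hypothesis consistent with all the labels is: weight ≤ 8.

Out, Out, Out, In, Out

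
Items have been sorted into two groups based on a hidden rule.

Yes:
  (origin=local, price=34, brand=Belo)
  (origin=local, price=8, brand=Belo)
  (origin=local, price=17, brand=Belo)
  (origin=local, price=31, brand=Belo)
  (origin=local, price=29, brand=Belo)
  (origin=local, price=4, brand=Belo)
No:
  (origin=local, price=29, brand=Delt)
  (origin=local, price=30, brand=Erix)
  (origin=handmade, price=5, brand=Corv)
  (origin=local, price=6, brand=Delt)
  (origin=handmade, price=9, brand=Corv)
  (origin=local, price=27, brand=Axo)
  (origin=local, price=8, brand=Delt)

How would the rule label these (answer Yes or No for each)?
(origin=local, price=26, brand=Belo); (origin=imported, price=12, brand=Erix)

Yes, No

The classifier is using: brand is Belo.
(origin=local, price=26, brand=Belo): brand is Belo — has this property, so Yes.
(origin=imported, price=12, brand=Erix): brand is Erix — fails the rule, so No.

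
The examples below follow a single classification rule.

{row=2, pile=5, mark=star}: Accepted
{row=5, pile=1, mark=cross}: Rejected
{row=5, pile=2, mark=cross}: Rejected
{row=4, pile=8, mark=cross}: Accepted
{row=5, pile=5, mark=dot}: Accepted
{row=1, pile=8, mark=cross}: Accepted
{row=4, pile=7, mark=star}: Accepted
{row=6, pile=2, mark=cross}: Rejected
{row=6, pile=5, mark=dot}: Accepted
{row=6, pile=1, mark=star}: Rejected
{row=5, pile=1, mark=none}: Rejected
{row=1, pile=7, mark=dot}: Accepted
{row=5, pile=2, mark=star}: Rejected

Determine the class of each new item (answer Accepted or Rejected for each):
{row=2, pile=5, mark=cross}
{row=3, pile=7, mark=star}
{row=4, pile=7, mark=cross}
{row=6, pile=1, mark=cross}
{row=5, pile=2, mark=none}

Accepted, Accepted, Accepted, Rejected, Rejected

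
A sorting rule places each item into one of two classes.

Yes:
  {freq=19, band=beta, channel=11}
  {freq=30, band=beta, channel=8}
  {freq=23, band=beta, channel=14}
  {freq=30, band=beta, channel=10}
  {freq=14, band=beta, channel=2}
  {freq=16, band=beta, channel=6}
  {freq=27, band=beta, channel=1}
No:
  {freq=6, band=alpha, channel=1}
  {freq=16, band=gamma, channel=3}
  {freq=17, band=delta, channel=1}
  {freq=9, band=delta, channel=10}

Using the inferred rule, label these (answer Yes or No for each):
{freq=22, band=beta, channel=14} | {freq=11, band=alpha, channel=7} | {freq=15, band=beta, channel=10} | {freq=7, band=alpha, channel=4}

Yes, No, Yes, No

The simplest hypothesis consistent with all the labels is: band is beta.
Yes: {freq=22, band=beta, channel=14}, since band is beta.
No: {freq=11, band=alpha, channel=7}, since band is alpha.
Yes: {freq=15, band=beta, channel=10}, since band is beta.
No: {freq=7, band=alpha, channel=4}, since band is alpha.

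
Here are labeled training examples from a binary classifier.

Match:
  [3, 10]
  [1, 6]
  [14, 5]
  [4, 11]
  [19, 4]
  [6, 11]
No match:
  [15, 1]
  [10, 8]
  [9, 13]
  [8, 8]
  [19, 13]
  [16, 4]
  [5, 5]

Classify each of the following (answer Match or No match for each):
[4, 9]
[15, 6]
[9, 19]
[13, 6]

Match, Match, No match, Match

The simplest hypothesis consistent with all the labels is: sum is odd.
[4, 9]: Match (4+9 = 13). [15, 6]: Match (15+6 = 21). [9, 19]: No match (9+19 = 28). [13, 6]: Match (13+6 = 19).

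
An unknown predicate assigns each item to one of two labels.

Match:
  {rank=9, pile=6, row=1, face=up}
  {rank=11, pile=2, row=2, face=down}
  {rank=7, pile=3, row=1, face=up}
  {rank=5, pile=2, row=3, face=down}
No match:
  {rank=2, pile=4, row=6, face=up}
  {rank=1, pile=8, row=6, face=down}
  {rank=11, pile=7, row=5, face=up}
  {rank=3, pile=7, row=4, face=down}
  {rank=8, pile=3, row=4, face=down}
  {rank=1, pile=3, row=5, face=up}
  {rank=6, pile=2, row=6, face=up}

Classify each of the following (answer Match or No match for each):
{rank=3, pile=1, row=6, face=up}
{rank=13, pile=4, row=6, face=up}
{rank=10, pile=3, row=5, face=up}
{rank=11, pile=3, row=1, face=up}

The rule appears to be: row ≤ 3.
{rank=3, pile=1, row=6, face=up}: row = 6 — doesn't qualify, so No match. {rank=13, pile=4, row=6, face=up}: row = 6 — doesn't qualify, so No match. {rank=10, pile=3, row=5, face=up}: row = 5 — doesn't qualify, so No match. {rank=11, pile=3, row=1, face=up}: row = 1 — has this property, so Match.

No match, No match, No match, Match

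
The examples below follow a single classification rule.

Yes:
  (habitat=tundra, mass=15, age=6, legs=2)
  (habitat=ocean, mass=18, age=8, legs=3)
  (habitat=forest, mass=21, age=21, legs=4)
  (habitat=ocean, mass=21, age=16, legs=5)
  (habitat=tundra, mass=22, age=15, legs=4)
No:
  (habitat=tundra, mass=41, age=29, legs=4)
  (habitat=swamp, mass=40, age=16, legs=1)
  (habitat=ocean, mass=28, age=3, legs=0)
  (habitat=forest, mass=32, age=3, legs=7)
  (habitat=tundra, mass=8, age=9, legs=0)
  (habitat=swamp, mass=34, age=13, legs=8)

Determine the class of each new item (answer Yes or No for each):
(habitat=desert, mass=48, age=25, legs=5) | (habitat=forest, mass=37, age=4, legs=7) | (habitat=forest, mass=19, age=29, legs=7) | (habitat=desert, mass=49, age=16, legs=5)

Every 'Yes' example satisfies: mass ≤ 22 AND legs ≥ 1. None of the 'No' examples do.
No: (habitat=desert, mass=48, age=25, legs=5), since mass = 48, legs = 5. No: (habitat=forest, mass=37, age=4, legs=7), since mass = 37, legs = 7. Yes: (habitat=forest, mass=19, age=29, legs=7), since mass = 19, legs = 7. No: (habitat=desert, mass=49, age=16, legs=5), since mass = 49, legs = 5.

No, No, Yes, No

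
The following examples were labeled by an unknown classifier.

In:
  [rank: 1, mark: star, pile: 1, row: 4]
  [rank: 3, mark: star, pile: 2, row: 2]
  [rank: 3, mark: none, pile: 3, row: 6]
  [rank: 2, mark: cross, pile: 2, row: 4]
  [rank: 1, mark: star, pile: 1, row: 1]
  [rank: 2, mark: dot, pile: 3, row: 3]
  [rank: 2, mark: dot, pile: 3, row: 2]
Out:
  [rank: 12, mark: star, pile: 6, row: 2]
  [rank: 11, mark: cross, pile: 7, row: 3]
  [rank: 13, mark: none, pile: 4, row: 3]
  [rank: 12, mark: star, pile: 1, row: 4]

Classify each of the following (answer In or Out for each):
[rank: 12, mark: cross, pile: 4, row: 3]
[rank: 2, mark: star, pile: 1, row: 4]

Out, In

The pattern is that an item is 'In' exactly when: rank ≤ 3.
[rank: 12, mark: cross, pile: 4, row: 3]: rank = 12 — does not pass, so Out.
[rank: 2, mark: star, pile: 1, row: 4]: rank = 2 — passes, so In.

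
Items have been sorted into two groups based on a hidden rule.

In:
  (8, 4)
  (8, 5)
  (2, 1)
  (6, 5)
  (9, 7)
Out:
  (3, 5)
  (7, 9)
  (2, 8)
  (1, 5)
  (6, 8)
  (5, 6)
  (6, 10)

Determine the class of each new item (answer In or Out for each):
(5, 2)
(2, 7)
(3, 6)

In, Out, Out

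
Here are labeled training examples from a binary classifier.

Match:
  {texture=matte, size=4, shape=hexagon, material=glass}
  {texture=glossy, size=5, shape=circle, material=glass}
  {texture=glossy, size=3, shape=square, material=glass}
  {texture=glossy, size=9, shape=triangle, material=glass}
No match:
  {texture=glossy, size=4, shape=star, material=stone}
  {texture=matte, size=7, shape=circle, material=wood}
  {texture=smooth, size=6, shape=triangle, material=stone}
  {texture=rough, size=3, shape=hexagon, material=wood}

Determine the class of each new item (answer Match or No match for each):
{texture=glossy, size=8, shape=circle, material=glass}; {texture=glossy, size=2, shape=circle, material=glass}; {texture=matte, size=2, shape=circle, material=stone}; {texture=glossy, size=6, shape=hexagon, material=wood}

Match, Match, No match, No match

The rule appears to be: material is glass.
{texture=glossy, size=8, shape=circle, material=glass}: material is glass, has this property → Match. {texture=glossy, size=2, shape=circle, material=glass}: material is glass, has this property → Match. {texture=matte, size=2, shape=circle, material=stone}: material is stone, lacks this property → No match. {texture=glossy, size=6, shape=hexagon, material=wood}: material is wood, lacks this property → No match.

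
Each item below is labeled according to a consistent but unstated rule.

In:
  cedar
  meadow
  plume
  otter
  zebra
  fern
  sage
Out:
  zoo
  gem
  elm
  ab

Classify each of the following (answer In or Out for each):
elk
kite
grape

The distinguishing property — length ≥ 4 — holds for all the 'In' cases and none of the 'Out' cases.
Out: elk, since length 3.
In: kite, since length 4.
In: grape, since length 5.

Out, In, In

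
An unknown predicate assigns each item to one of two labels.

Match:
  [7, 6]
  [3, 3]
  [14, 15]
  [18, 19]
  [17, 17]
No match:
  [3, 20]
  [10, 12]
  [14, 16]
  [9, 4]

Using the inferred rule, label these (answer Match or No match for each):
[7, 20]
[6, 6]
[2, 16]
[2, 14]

All 'Match' examples share one property — |first − second| ≤ 1 — and every 'No match' example lacks it.
[7, 20] — |7−20| = 13, hence No match.
[6, 6] — |6−6| = 0, hence Match.
[2, 16] — |2−16| = 14, hence No match.
[2, 14] — |2−14| = 12, hence No match.

No match, Match, No match, No match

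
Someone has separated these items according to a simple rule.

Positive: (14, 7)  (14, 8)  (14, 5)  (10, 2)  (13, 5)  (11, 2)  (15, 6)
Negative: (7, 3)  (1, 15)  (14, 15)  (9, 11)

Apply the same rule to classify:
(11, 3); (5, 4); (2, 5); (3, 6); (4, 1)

Rule: first > second AND sum ≥ 12. This holds for each 'Positive' example and fails for each 'Negative' one.

Positive, Negative, Negative, Negative, Negative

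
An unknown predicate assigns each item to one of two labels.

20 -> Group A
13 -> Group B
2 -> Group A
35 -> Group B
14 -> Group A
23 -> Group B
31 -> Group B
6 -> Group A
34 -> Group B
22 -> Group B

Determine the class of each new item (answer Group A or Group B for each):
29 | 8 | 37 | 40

Group B, Group A, Group B, Group B

The simplest hypothesis consistent with all the labels is: even AND at most 20.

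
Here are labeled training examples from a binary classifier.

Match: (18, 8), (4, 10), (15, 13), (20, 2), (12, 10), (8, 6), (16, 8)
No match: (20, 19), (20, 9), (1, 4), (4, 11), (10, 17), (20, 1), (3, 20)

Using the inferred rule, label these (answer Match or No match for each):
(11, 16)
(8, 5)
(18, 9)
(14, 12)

Looking at the examples, the only property every 'Match' case has and every 'No match' case lacks is: sum is even.
(11, 16): 11+16 = 27 — doesn't qualify, so No match.
(8, 5): 8+5 = 13 — doesn't qualify, so No match.
(18, 9): 18+9 = 27 — doesn't qualify, so No match.
(14, 12): 14+12 = 26 — satisfies this, so Match.

No match, No match, No match, Match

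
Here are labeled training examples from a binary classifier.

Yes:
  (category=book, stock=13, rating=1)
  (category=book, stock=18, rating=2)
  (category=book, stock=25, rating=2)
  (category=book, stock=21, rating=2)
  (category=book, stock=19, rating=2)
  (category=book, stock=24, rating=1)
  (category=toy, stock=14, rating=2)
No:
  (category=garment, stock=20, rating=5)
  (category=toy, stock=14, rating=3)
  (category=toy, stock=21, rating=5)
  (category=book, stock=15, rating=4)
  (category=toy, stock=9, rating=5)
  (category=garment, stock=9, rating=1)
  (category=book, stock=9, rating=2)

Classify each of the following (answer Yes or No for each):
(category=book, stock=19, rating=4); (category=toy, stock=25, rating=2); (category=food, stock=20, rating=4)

No, Yes, No

Rule: rating ≤ 2 AND stock ≥ 13. This holds for each 'Yes' example and fails for each 'No' one.
No: (category=book, stock=19, rating=4), since rating = 4, stock = 19. Yes: (category=toy, stock=25, rating=2), since rating = 2, stock = 25. No: (category=food, stock=20, rating=4), since rating = 4, stock = 20.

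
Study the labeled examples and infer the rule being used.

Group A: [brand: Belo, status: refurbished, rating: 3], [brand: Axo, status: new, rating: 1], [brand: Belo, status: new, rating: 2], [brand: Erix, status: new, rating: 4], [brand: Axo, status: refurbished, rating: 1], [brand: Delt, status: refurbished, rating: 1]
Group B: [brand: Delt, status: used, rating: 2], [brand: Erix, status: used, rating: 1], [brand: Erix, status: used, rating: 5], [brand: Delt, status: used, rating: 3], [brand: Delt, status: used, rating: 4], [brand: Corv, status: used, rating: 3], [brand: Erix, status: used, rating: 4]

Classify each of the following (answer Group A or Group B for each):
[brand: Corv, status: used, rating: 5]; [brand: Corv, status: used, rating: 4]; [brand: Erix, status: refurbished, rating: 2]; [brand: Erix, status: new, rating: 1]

The pattern is that an item is 'Group A' exactly when: status is not used.
[brand: Corv, status: used, rating: 5]: status is used — does not satisfy this, so Group B.
[brand: Corv, status: used, rating: 4]: status is used — does not satisfy this, so Group B.
[brand: Erix, status: refurbished, rating: 2]: status is refurbished — passes, so Group A.
[brand: Erix, status: new, rating: 1]: status is new — passes, so Group A.

Group B, Group B, Group A, Group A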